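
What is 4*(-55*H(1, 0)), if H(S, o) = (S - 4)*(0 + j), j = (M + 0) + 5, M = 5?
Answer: 6600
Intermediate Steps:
j = 10 (j = (5 + 0) + 5 = 5 + 5 = 10)
H(S, o) = -40 + 10*S (H(S, o) = (S - 4)*(0 + 10) = (-4 + S)*10 = -40 + 10*S)
4*(-55*H(1, 0)) = 4*(-55*(-40 + 10*1)) = 4*(-55*(-40 + 10)) = 4*(-55*(-30)) = 4*1650 = 6600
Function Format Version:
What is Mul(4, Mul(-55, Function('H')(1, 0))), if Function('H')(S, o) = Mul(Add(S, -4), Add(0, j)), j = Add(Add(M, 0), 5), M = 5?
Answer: 6600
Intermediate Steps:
j = 10 (j = Add(Add(5, 0), 5) = Add(5, 5) = 10)
Function('H')(S, o) = Add(-40, Mul(10, S)) (Function('H')(S, o) = Mul(Add(S, -4), Add(0, 10)) = Mul(Add(-4, S), 10) = Add(-40, Mul(10, S)))
Mul(4, Mul(-55, Function('H')(1, 0))) = Mul(4, Mul(-55, Add(-40, Mul(10, 1)))) = Mul(4, Mul(-55, Add(-40, 10))) = Mul(4, Mul(-55, -30)) = Mul(4, 1650) = 6600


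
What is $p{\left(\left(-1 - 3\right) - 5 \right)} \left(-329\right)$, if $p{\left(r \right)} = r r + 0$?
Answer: $-26649$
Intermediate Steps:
$p{\left(r \right)} = r^{2}$ ($p{\left(r \right)} = r^{2} + 0 = r^{2}$)
$p{\left(\left(-1 - 3\right) - 5 \right)} \left(-329\right) = \left(\left(-1 - 3\right) - 5\right)^{2} \left(-329\right) = \left(-4 - 5\right)^{2} \left(-329\right) = \left(-9\right)^{2} \left(-329\right) = 81 \left(-329\right) = -26649$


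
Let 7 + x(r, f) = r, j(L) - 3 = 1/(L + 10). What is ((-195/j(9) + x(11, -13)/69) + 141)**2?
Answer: 95400059161/16016004 ≈ 5956.5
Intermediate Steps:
j(L) = 3 + 1/(10 + L) (j(L) = 3 + 1/(L + 10) = 3 + 1/(10 + L))
x(r, f) = -7 + r
((-195/j(9) + x(11, -13)/69) + 141)**2 = ((-195*(10 + 9)/(31 + 3*9) + (-7 + 11)/69) + 141)**2 = ((-195*19/(31 + 27) + 4*(1/69)) + 141)**2 = ((-195/((1/19)*58) + 4/69) + 141)**2 = ((-195/58/19 + 4/69) + 141)**2 = ((-195*19/58 + 4/69) + 141)**2 = ((-3705/58 + 4/69) + 141)**2 = (-255413/4002 + 141)**2 = (308869/4002)**2 = 95400059161/16016004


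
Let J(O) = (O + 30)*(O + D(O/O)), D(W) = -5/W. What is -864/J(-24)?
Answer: 144/29 ≈ 4.9655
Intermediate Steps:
J(O) = (-5 + O)*(30 + O) (J(O) = (O + 30)*(O - 5/(O/O)) = (30 + O)*(O - 5/1) = (30 + O)*(O - 5*1) = (30 + O)*(O - 5) = (30 + O)*(-5 + O) = (-5 + O)*(30 + O))
-864/J(-24) = -864/(-150 + (-24)² + 25*(-24)) = -864/(-150 + 576 - 600) = -864/(-174) = -864*(-1/174) = 144/29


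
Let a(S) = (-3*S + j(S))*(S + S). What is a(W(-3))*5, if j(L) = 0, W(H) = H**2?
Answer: -2430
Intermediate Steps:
a(S) = -6*S**2 (a(S) = (-3*S + 0)*(S + S) = (-3*S)*(2*S) = -6*S**2)
a(W(-3))*5 = -6*((-3)**2)**2*5 = -6*9**2*5 = -6*81*5 = -486*5 = -2430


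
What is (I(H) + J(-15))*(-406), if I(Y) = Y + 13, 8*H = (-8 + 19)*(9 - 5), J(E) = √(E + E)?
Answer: -7511 - 406*I*√30 ≈ -7511.0 - 2223.8*I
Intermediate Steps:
J(E) = √2*√E (J(E) = √(2*E) = √2*√E)
H = 11/2 (H = ((-8 + 19)*(9 - 5))/8 = (11*4)/8 = (⅛)*44 = 11/2 ≈ 5.5000)
I(Y) = 13 + Y
(I(H) + J(-15))*(-406) = ((13 + 11/2) + √2*√(-15))*(-406) = (37/2 + √2*(I*√15))*(-406) = (37/2 + I*√30)*(-406) = -7511 - 406*I*√30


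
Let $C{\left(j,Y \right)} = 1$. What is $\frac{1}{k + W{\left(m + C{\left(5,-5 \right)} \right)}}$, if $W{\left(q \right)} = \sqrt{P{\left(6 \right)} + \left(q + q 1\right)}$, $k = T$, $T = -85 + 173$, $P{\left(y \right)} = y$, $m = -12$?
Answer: $\frac{11}{970} - \frac{i}{1940} \approx 0.01134 - 0.00051546 i$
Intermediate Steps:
$T = 88$
$k = 88$
$W{\left(q \right)} = \sqrt{6 + 2 q}$ ($W{\left(q \right)} = \sqrt{6 + \left(q + q 1\right)} = \sqrt{6 + \left(q + q\right)} = \sqrt{6 + 2 q}$)
$\frac{1}{k + W{\left(m + C{\left(5,-5 \right)} \right)}} = \frac{1}{88 + \sqrt{6 + 2 \left(-12 + 1\right)}} = \frac{1}{88 + \sqrt{6 + 2 \left(-11\right)}} = \frac{1}{88 + \sqrt{6 - 22}} = \frac{1}{88 + \sqrt{-16}} = \frac{1}{88 + 4 i} = \frac{88 - 4 i}{7760}$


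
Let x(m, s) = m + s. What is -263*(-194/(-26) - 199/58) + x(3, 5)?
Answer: -793225/754 ≈ -1052.0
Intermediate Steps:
-263*(-194/(-26) - 199/58) + x(3, 5) = -263*(-194/(-26) - 199/58) + (3 + 5) = -263*(-194*(-1/26) - 199*1/58) + 8 = -263*(97/13 - 199/58) + 8 = -263*3039/754 + 8 = -799257/754 + 8 = -793225/754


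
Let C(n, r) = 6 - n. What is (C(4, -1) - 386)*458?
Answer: -175872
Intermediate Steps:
(C(4, -1) - 386)*458 = ((6 - 1*4) - 386)*458 = ((6 - 4) - 386)*458 = (2 - 386)*458 = -384*458 = -175872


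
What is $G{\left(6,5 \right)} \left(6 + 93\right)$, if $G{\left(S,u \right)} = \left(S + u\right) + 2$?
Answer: $1287$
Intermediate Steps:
$G{\left(S,u \right)} = 2 + S + u$
$G{\left(6,5 \right)} \left(6 + 93\right) = \left(2 + 6 + 5\right) \left(6 + 93\right) = 13 \cdot 99 = 1287$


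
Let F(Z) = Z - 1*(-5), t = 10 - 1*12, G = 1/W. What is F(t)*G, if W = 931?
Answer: 3/931 ≈ 0.0032223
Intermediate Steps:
G = 1/931 ≈ 0.0010741
t = -2 (t = 10 - 12 = -2)
F(Z) = 5 + Z (F(Z) = Z + 5 = 5 + Z)
F(t)*G = (5 - 2)*(1/931) = 3*(1/931) = 3/931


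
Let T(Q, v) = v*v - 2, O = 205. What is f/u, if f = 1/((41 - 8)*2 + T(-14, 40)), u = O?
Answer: 1/341120 ≈ 2.9315e-6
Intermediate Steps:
T(Q, v) = -2 + v² (T(Q, v) = v² - 2 = -2 + v²)
u = 205
f = 1/1664 (f = 1/((41 - 8)*2 + (-2 + 40²)) = 1/(33*2 + (-2 + 1600)) = 1/(66 + 1598) = 1/1664 ≈ 0.00060096)
f/u = (1/1664)/205 = (1/1664)*(1/205) = 1/341120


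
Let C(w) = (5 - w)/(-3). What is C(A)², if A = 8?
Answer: 1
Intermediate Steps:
C(w) = -5/3 + w/3 (C(w) = (5 - w)*(-⅓) = -5/3 + w/3)
C(A)² = (-5/3 + (⅓)*8)² = (-5/3 + 8/3)² = 1² = 1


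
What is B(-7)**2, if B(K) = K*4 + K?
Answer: 1225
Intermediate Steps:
B(K) = 5*K (B(K) = 4*K + K = 5*K)
B(-7)**2 = (5*(-7))**2 = (-35)**2 = 1225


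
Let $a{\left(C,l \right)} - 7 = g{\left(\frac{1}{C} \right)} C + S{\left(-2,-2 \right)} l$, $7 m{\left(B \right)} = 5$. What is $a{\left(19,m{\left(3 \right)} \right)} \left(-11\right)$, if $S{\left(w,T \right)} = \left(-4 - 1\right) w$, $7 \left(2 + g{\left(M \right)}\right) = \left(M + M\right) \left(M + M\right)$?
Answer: $\frac{34859}{133} \approx 262.1$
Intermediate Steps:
$m{\left(B \right)} = \frac{5}{7}$ ($m{\left(B \right)} = \frac{1}{7} \cdot 5 = \frac{5}{7}$)
$g{\left(M \right)} = -2 + \frac{4 M^{2}}{7}$ ($g{\left(M \right)} = -2 + \frac{\left(M + M\right) \left(M + M\right)}{7} = -2 + \frac{2 M 2 M}{7} = -2 + \frac{4 M^{2}}{7}$)
$S{\left(w,T \right)} = - 5 w$
$a{\left(C,l \right)} = 7 + 10 l + C \left(-2 + \frac{4}{7 C^{2}}\right)$ ($a{\left(C,l \right)} = 7 + \left(\left(-2 + \frac{4 \left(\frac{1}{C}\right)^{2}}{7}\right) C + \left(-5\right) \left(-2\right) l\right) = 7 + \left(\left(-2 + \frac{4}{7 C^{2}}\right) C + 10 l\right) = 7 + \left(C \left(-2 + \frac{4}{7 C^{2}}\right) + 10 l\right) = 7 + \left(10 l + C \left(-2 + \frac{4}{7 C^{2}}\right)\right) = 7 + 10 l + C \left(-2 + \frac{4}{7 C^{2}}\right)$)
$a{\left(19,m{\left(3 \right)} \right)} \left(-11\right) = \left(7 - 38 + 10 \cdot \frac{5}{7} + \frac{4}{7 \cdot 19}\right) \left(-11\right) = \left(7 - 38 + \frac{50}{7} + \frac{4}{7} \cdot \frac{1}{19}\right) \left(-11\right) = \left(7 - 38 + \frac{50}{7} + \frac{4}{133}\right) \left(-11\right) = \left(- \frac{3169}{133}\right) \left(-11\right) = \frac{34859}{133}$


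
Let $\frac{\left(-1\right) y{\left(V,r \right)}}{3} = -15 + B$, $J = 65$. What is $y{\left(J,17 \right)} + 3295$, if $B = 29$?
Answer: $3253$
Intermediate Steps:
$y{\left(V,r \right)} = -42$ ($y{\left(V,r \right)} = - 3 \left(-15 + 29\right) = \left(-3\right) 14 = -42$)
$y{\left(J,17 \right)} + 3295 = -42 + 3295 = 3253$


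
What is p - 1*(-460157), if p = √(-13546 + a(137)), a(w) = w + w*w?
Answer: 460157 + 4*√335 ≈ 4.6023e+5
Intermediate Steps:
a(w) = w + w²
p = 4*√335 (p = √(-13546 + 137*(1 + 137)) = √(-13546 + 137*138) = √(-13546 + 18906) = √5360 = 4*√335 ≈ 73.212)
p - 1*(-460157) = 4*√335 - 1*(-460157) = 4*√335 + 460157 = 460157 + 4*√335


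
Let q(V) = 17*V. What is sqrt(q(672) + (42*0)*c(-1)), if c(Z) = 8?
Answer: 4*sqrt(714) ≈ 106.88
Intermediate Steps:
sqrt(q(672) + (42*0)*c(-1)) = sqrt(17*672 + (42*0)*8) = sqrt(11424 + 0*8) = sqrt(11424 + 0) = sqrt(11424) = 4*sqrt(714)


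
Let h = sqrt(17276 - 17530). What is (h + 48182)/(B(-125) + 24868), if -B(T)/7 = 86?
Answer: 24091/12133 + I*sqrt(254)/24266 ≈ 1.9856 + 0.00065678*I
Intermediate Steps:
B(T) = -602 (B(T) = -7*86 = -602)
h = I*sqrt(254) (h = sqrt(-254) = I*sqrt(254) ≈ 15.937*I)
(h + 48182)/(B(-125) + 24868) = (I*sqrt(254) + 48182)/(-602 + 24868) = (48182 + I*sqrt(254))/24266 = (48182 + I*sqrt(254))*(1/24266) = 24091/12133 + I*sqrt(254)/24266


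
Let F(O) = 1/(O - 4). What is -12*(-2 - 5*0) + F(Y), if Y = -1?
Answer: 119/5 ≈ 23.800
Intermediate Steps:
F(O) = 1/(-4 + O)
-12*(-2 - 5*0) + F(Y) = -12*(-2 - 5*0) + 1/(-4 - 1) = -12*(-2 + 0) + 1/(-5) = -12*(-2) - 1/5 = 24 - 1/5 = 119/5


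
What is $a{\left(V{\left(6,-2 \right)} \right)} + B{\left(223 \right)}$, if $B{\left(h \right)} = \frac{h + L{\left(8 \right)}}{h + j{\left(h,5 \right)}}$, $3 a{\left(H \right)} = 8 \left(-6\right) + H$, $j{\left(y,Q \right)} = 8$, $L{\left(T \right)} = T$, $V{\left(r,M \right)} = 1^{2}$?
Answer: $- \frac{44}{3} \approx -14.667$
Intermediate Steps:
$V{\left(r,M \right)} = 1$
$a{\left(H \right)} = -16 + \frac{H}{3}$ ($a{\left(H \right)} = \frac{8 \left(-6\right) + H}{3} = \frac{-48 + H}{3} = -16 + \frac{H}{3}$)
$B{\left(h \right)} = 1$ ($B{\left(h \right)} = \frac{h + 8}{h + 8} = \frac{8 + h}{8 + h} = 1$)
$a{\left(V{\left(6,-2 \right)} \right)} + B{\left(223 \right)} = \left(-16 + \frac{1}{3} \cdot 1\right) + 1 = \left(-16 + \frac{1}{3}\right) + 1 = - \frac{47}{3} + 1 = - \frac{44}{3}$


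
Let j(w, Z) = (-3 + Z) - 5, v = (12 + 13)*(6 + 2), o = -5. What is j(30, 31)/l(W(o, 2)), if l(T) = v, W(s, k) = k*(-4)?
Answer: 23/200 ≈ 0.11500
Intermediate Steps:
W(s, k) = -4*k
v = 200 (v = 25*8 = 200)
j(w, Z) = -8 + Z
l(T) = 200
j(30, 31)/l(W(o, 2)) = (-8 + 31)/200 = 23*(1/200) = 23/200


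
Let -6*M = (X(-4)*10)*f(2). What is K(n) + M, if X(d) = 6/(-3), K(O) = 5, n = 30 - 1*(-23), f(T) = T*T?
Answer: 55/3 ≈ 18.333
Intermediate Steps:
f(T) = T²
n = 53 (n = 30 + 23 = 53)
X(d) = -2 (X(d) = 6*(-⅓) = -2)
M = 40/3 (M = -(-2*10)*2²/6 = -(-10)*4/3 = -⅙*(-80) = 40/3 ≈ 13.333)
K(n) + M = 5 + 40/3 = 55/3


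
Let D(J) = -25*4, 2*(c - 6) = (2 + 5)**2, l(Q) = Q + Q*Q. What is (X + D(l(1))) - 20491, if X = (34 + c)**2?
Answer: -65723/4 ≈ -16431.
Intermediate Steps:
l(Q) = Q + Q**2
c = 61/2 (c = 6 + (2 + 5)**2/2 = 6 + (1/2)*7**2 = 6 + (1/2)*49 = 6 + 49/2 = 61/2 ≈ 30.500)
D(J) = -100
X = 16641/4 (X = (34 + 61/2)**2 = (129/2)**2 = 16641/4 ≈ 4160.3)
(X + D(l(1))) - 20491 = (16641/4 - 100) - 20491 = 16241/4 - 20491 = -65723/4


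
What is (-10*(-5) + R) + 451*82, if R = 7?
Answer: 37039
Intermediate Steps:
(-10*(-5) + R) + 451*82 = (-10*(-5) + 7) + 451*82 = (50 + 7) + 36982 = 57 + 36982 = 37039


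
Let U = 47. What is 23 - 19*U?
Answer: -870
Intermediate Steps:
23 - 19*U = 23 - 19*47 = 23 - 893 = -870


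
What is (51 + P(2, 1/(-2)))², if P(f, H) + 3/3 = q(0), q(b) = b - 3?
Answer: 2209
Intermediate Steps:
q(b) = -3 + b
P(f, H) = -4 (P(f, H) = -1 + (-3 + 0) = -1 - 3 = -4)
(51 + P(2, 1/(-2)))² = (51 - 4)² = 47² = 2209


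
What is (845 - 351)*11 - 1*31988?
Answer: -26554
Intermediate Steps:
(845 - 351)*11 - 1*31988 = 494*11 - 31988 = 5434 - 31988 = -26554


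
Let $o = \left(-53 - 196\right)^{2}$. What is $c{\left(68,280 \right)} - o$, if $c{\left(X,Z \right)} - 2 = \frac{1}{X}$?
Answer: $- \frac{4215931}{68} \approx -61999.0$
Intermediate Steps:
$c{\left(X,Z \right)} = 2 + \frac{1}{X}$
$o = 62001$ ($o = \left(-249\right)^{2} = 62001$)
$c{\left(68,280 \right)} - o = \left(2 + \frac{1}{68}\right) - 62001 = \frac{137}{68} - 62001 = - \frac{4215931}{68}$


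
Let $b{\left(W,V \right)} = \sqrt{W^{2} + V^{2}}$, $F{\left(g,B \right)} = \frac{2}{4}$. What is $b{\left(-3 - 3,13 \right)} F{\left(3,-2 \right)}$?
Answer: $\frac{\sqrt{205}}{2} \approx 7.1589$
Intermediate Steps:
$F{\left(g,B \right)} = \frac{1}{2}$ ($F{\left(g,B \right)} = 2 \cdot \frac{1}{4} = \frac{1}{2}$)
$b{\left(W,V \right)} = \sqrt{V^{2} + W^{2}}$
$b{\left(-3 - 3,13 \right)} F{\left(3,-2 \right)} = \sqrt{13^{2} + \left(-3 - 3\right)^{2}} \cdot \frac{1}{2} = \sqrt{169 + \left(-6\right)^{2}} \cdot \frac{1}{2} = \sqrt{169 + 36} \cdot \frac{1}{2} = \sqrt{205} \cdot \frac{1}{2} = \frac{\sqrt{205}}{2}$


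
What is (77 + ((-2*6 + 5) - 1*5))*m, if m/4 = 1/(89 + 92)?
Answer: 260/181 ≈ 1.4365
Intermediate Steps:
m = 4/181 (m = 4/(89 + 92) = 4/181 ≈ 0.022099)
(77 + ((-2*6 + 5) - 1*5))*m = (77 + ((-2*6 + 5) - 1*5))*(4/181) = (77 + ((-12 + 5) - 5))*(4/181) = (77 + (-7 - 5))*(4/181) = (77 - 12)*(4/181) = 65*(4/181) = 260/181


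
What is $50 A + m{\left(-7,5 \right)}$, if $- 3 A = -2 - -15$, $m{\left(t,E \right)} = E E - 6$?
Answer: $- \frac{593}{3} \approx -197.67$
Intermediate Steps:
$m{\left(t,E \right)} = -6 + E^{2}$ ($m{\left(t,E \right)} = E^{2} - 6 = -6 + E^{2}$)
$A = - \frac{13}{3}$ ($A = - \frac{-2 - -15}{3} = - \frac{-2 + 15}{3} = \left(- \frac{1}{3}\right) 13 = - \frac{13}{3} \approx -4.3333$)
$50 A + m{\left(-7,5 \right)} = 50 \left(- \frac{13}{3}\right) - \left(6 - 5^{2}\right) = - \frac{650}{3} + \left(-6 + 25\right) = - \frac{650}{3} + 19 = - \frac{593}{3}$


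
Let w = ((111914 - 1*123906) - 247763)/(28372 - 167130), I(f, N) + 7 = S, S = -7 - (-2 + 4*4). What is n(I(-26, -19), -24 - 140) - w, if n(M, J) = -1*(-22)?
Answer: 2792921/138758 ≈ 20.128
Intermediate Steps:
S = -21 (S = -7 - (-2 + 16) = -7 - 1*14 = -7 - 14 = -21)
I(f, N) = -28 (I(f, N) = -7 - 21 = -28)
n(M, J) = 22
w = 259755/138758 (w = ((111914 - 123906) - 247763)/(-138758) = (-11992 - 247763)*(-1/138758) = -259755*(-1/138758) = 259755/138758 ≈ 1.8720)
n(I(-26, -19), -24 - 140) - w = 22 - 1*259755/138758 = 22 - 259755/138758 = 2792921/138758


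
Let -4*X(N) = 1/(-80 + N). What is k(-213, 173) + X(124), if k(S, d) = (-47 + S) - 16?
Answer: -48577/176 ≈ -276.01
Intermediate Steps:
k(S, d) = -63 + S
X(N) = -1/(4*(-80 + N))
k(-213, 173) + X(124) = (-63 - 213) - 1/(-320 + 4*124) = -276 - 1/(-320 + 496) = -276 - 1/176 = -48577/176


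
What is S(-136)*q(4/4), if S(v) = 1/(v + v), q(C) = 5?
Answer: -5/272 ≈ -0.018382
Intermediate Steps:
S(v) = 1/(2*v)
S(-136)*q(4/4) = ((½)/(-136))*5 = ((½)*(-1/136))*5 = -1/272*5 = -5/272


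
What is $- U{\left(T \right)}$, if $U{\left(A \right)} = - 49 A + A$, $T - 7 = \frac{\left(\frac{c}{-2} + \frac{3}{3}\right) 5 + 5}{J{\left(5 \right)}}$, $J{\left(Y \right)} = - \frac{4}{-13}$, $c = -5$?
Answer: $3846$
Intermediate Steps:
$J{\left(Y \right)} = \frac{4}{13}$ ($J{\left(Y \right)} = \left(-4\right) \left(- \frac{1}{13}\right) = \frac{4}{13}$)
$T = \frac{641}{8}$ ($T = 7 + \frac{\left(- \frac{5}{-2} + \frac{3}{3}\right) 5 + 5}{\frac{4}{13}} = 7 + \left(\left(\left(-5\right) \left(- \frac{1}{2}\right) + 3 \cdot \frac{1}{3}\right) 5 + 5\right) \frac{13}{4} = 7 + \left(\left(\frac{5}{2} + 1\right) 5 + 5\right) \frac{13}{4} = 7 + \left(\frac{7}{2} \cdot 5 + 5\right) \frac{13}{4} = 7 + \left(\frac{35}{2} + 5\right) \frac{13}{4} = 7 + \frac{45}{2} \cdot \frac{13}{4} = 7 + \frac{585}{8} = \frac{641}{8} \approx 80.125$)
$U{\left(A \right)} = - 48 A$
$- U{\left(T \right)} = - \frac{\left(-48\right) 641}{8} = \left(-1\right) \left(-3846\right) = 3846$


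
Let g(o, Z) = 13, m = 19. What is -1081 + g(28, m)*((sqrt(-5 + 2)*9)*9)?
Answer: -1081 + 1053*I*sqrt(3) ≈ -1081.0 + 1823.8*I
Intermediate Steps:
-1081 + g(28, m)*((sqrt(-5 + 2)*9)*9) = -1081 + 13*((sqrt(-5 + 2)*9)*9) = -1081 + 13*((sqrt(-3)*9)*9) = -1081 + 13*(((I*sqrt(3))*9)*9) = -1081 + 13*((9*I*sqrt(3))*9) = -1081 + 13*(81*I*sqrt(3)) = -1081 + 1053*I*sqrt(3)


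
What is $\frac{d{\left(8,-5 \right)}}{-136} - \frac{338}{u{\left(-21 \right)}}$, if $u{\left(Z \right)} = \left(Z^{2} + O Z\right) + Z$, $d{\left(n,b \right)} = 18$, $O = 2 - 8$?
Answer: $- \frac{1073}{1428} \approx -0.7514$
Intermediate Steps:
$O = -6$
$u{\left(Z \right)} = Z^{2} - 5 Z$ ($u{\left(Z \right)} = \left(Z^{2} - 6 Z\right) + Z = Z^{2} - 5 Z$)
$\frac{d{\left(8,-5 \right)}}{-136} - \frac{338}{u{\left(-21 \right)}} = \frac{18}{-136} - \frac{338}{\left(-21\right) \left(-5 - 21\right)} = 18 \left(- \frac{1}{136}\right) - \frac{338}{\left(-21\right) \left(-26\right)} = - \frac{9}{68} - \frac{338}{546} = - \frac{9}{68} - \frac{13}{21} = - \frac{1073}{1428}$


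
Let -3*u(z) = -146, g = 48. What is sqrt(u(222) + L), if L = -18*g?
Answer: I*sqrt(7338)/3 ≈ 28.554*I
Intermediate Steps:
u(z) = 146/3 (u(z) = -1/3*(-146) = 146/3)
L = -864 (L = -18*48 = -864)
sqrt(u(222) + L) = sqrt(146/3 - 864) = sqrt(-2446/3) = I*sqrt(7338)/3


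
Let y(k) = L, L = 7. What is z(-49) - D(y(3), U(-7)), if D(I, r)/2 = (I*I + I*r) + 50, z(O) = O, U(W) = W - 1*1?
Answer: -135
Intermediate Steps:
U(W) = -1 + W (U(W) = W - 1 = -1 + W)
y(k) = 7
D(I, r) = 100 + 2*I² + 2*I*r (D(I, r) = 2*((I*I + I*r) + 50) = 2*((I² + I*r) + 50) = 2*(50 + I² + I*r) = 100 + 2*I² + 2*I*r)
z(-49) - D(y(3), U(-7)) = -49 - (100 + 2*7² + 2*7*(-1 - 7)) = -49 - (100 + 2*49 + 2*7*(-8)) = -49 - (100 + 98 - 112) = -49 - 1*86 = -49 - 86 = -135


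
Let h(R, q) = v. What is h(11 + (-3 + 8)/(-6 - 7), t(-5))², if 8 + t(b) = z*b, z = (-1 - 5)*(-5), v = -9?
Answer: 81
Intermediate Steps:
z = 30 (z = -6*(-5) = 30)
t(b) = -8 + 30*b
h(R, q) = -9
h(11 + (-3 + 8)/(-6 - 7), t(-5))² = (-9)² = 81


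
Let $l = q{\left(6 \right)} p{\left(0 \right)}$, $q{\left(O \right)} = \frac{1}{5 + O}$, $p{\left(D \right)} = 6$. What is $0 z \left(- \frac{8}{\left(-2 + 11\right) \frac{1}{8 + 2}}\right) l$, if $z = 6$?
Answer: $0$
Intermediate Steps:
$l = \frac{6}{11}$ ($l = \frac{1}{5 + 6} \cdot 6 = \frac{1}{11} \cdot 6 = \frac{6}{11} \approx 0.54545$)
$0 z \left(- \frac{8}{\left(-2 + 11\right) \frac{1}{8 + 2}}\right) l = 0 \cdot 6 \left(- \frac{8}{\left(-2 + 11\right) \frac{1}{8 + 2}}\right) \frac{6}{11} = 0 \left(- \frac{8}{9 \cdot \frac{1}{10}}\right) \frac{6}{11} = 0 \left(- \frac{8}{\frac{9}{10}}\right) \frac{6}{11} = 0 \left(\left(-8\right) \frac{10}{9}\right) \frac{6}{11} = 0 \left(- \frac{80}{9}\right) \frac{6}{11} = 0 \cdot \frac{6}{11} = 0$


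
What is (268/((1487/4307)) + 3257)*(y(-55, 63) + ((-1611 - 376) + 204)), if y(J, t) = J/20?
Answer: -42839678205/5948 ≈ -7.2024e+6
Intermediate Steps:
y(J, t) = J/20 (y(J, t) = J*(1/20) = J/20)
(268/((1487/4307)) + 3257)*(y(-55, 63) + ((-1611 - 376) + 204)) = (268/((1487/4307)) + 3257)*((1/20)*(-55) + ((-1611 - 376) + 204)) = (268/((1487*(1/4307))) + 3257)*(-11/4 + (-1987 + 204)) = (268/(1487/4307) + 3257)*(-11/4 - 1783) = (268*(4307/1487) + 3257)*(-7143/4) = (1154276/1487 + 3257)*(-7143/4) = (5997435/1487)*(-7143/4) = -42839678205/5948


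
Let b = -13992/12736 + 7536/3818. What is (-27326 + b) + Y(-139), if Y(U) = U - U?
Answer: -83044551913/3039128 ≈ -27325.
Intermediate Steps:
Y(U) = 0
b = 2659815/3039128 (b = -13992*1/12736 + 7536*(1/3818) = -1749/1592 + 3768/1909 = 2659815/3039128 ≈ 0.87519)
(-27326 + b) + Y(-139) = (-27326 + 2659815/3039128) + 0 = -83044551913/3039128 + 0 = -83044551913/3039128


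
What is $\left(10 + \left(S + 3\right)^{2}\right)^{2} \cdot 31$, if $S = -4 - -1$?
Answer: $3100$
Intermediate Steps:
$S = -3$ ($S = -4 + 1 = -3$)
$\left(10 + \left(S + 3\right)^{2}\right)^{2} \cdot 31 = \left(10 + \left(-3 + 3\right)^{2}\right)^{2} \cdot 31 = \left(10 + 0^{2}\right)^{2} \cdot 31 = \left(10 + 0\right)^{2} \cdot 31 = 10^{2} \cdot 31 = 100 \cdot 31 = 3100$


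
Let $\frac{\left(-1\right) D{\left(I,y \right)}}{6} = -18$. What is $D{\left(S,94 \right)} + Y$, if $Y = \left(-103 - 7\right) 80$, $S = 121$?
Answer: $-8692$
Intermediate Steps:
$D{\left(I,y \right)} = 108$ ($D{\left(I,y \right)} = \left(-6\right) \left(-18\right) = 108$)
$Y = -8800$ ($Y = \left(-110\right) 80 = -8800$)
$D{\left(S,94 \right)} + Y = 108 - 8800 = -8692$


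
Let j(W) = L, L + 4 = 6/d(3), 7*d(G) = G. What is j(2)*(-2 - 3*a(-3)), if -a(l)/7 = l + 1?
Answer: -440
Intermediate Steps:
d(G) = G/7
a(l) = -7 - 7*l (a(l) = -7*(l + 1) = -7*(1 + l) = -7 - 7*l)
L = 10 (L = -4 + 6/(((⅐)*3)) = -4 + 6/(3/7) = -4 + 6*(7/3) = -4 + 14 = 10)
j(W) = 10
j(2)*(-2 - 3*a(-3)) = 10*(-2 - 3*(-7 - 7*(-3))) = 10*(-2 - 3*(-7 + 21)) = 10*(-2 - 3*14) = 10*(-2 - 42) = 10*(-44) = -440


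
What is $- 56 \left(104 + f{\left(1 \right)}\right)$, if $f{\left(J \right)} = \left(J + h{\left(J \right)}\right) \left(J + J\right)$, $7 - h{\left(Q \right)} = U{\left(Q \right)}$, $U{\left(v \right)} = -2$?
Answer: $-6944$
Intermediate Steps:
$h{\left(Q \right)} = 9$ ($h{\left(Q \right)} = 7 - -2 = 7 + 2 = 9$)
$f{\left(J \right)} = 2 J \left(9 + J\right)$ ($f{\left(J \right)} = \left(J + 9\right) \left(J + J\right) = \left(9 + J\right) 2 J = 2 J \left(9 + J\right)$)
$- 56 \left(104 + f{\left(1 \right)}\right) = - 56 \left(104 + 2 \cdot 1 \left(9 + 1\right)\right) = - 56 \left(104 + 2 \cdot 1 \cdot 10\right) = - 56 \left(104 + 20\right) = \left(-56\right) 124 = -6944$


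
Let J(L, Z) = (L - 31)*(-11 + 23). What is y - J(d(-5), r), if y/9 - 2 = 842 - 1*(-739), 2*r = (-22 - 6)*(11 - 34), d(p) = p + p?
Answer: 14739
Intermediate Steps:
d(p) = 2*p
r = 322 (r = ((-22 - 6)*(11 - 34))/2 = (-28*(-23))/2 = (½)*644 = 322)
J(L, Z) = -372 + 12*L (J(L, Z) = (-31 + L)*12 = -372 + 12*L)
y = 14247 (y = 18 + 9*(842 - 1*(-739)) = 18 + 9*(842 + 739) = 18 + 9*1581 = 18 + 14229 = 14247)
y - J(d(-5), r) = 14247 - (-372 + 12*(2*(-5))) = 14247 - (-372 + 12*(-10)) = 14247 - (-372 - 120) = 14247 - 1*(-492) = 14247 + 492 = 14739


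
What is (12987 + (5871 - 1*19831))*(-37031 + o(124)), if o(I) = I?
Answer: 35910511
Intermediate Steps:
(12987 + (5871 - 1*19831))*(-37031 + o(124)) = (12987 + (5871 - 1*19831))*(-37031 + 124) = (12987 + (5871 - 19831))*(-36907) = (12987 - 13960)*(-36907) = -973*(-36907) = 35910511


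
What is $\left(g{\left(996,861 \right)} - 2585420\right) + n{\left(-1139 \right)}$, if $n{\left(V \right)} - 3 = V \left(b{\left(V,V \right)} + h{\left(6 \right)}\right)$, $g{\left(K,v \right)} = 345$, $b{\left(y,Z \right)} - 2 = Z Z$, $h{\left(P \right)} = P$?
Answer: $-1480242803$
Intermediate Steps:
$b{\left(y,Z \right)} = 2 + Z^{2}$ ($b{\left(y,Z \right)} = 2 + Z Z = 2 + Z^{2}$)
$n{\left(V \right)} = 3 + V \left(8 + V^{2}\right)$ ($n{\left(V \right)} = 3 + V \left(\left(2 + V^{2}\right) + 6\right) = 3 + V \left(8 + V^{2}\right)$)
$\left(g{\left(996,861 \right)} - 2585420\right) + n{\left(-1139 \right)} = \left(345 - 2585420\right) + \left(3 + \left(-1139\right)^{3} + 8 \left(-1139\right)\right) = -2585075 - 1477657728 = -1480242803$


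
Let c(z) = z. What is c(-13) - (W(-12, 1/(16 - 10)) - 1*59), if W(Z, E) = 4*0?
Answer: 46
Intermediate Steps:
W(Z, E) = 0
c(-13) - (W(-12, 1/(16 - 10)) - 1*59) = -13 - (0 - 1*59) = -13 - (0 - 59) = -13 - 1*(-59) = -13 + 59 = 46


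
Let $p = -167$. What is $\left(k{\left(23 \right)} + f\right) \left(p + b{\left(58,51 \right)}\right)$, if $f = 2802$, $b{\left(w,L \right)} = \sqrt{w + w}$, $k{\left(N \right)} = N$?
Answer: $-471775 + 5650 \sqrt{29} \approx -4.4135 \cdot 10^{5}$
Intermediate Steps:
$b{\left(w,L \right)} = \sqrt{2} \sqrt{w}$ ($b{\left(w,L \right)} = \sqrt{2 w} = \sqrt{2} \sqrt{w}$)
$\left(k{\left(23 \right)} + f\right) \left(p + b{\left(58,51 \right)}\right) = \left(23 + 2802\right) \left(-167 + \sqrt{2} \sqrt{58}\right) = 2825 \left(-167 + 2 \sqrt{29}\right) = -471775 + 5650 \sqrt{29}$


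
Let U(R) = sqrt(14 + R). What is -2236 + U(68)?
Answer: -2236 + sqrt(82) ≈ -2226.9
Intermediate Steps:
-2236 + U(68) = -2236 + sqrt(14 + 68) = -2236 + sqrt(82)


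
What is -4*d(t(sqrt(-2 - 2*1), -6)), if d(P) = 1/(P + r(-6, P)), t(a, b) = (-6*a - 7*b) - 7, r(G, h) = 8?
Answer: -172/1993 - 48*I/1993 ≈ -0.086302 - 0.024084*I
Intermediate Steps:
t(a, b) = -7 - 7*b - 6*a (t(a, b) = (-7*b - 6*a) - 7 = -7 - 7*b - 6*a)
d(P) = 1/(8 + P) (d(P) = 1/(P + 8) = 1/(8 + P))
-4*d(t(sqrt(-2 - 2*1), -6)) = -4/(8 + (-7 - 7*(-6) - 6*sqrt(-2 - 2*1))) = -4/(8 + (-7 + 42 - 6*sqrt(-2 - 2))) = -4/(8 + (-7 + 42 - 12*I)) = -4/(8 + (35 - 12*I)) = -4*(43 + 12*I)/1993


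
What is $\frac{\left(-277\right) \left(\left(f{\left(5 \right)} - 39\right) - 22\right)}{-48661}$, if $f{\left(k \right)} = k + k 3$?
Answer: $- \frac{11357}{48661} \approx -0.23339$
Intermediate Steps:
$f{\left(k \right)} = 4 k$ ($f{\left(k \right)} = k + 3 k = 4 k$)
$\frac{\left(-277\right) \left(\left(f{\left(5 \right)} - 39\right) - 22\right)}{-48661} = \frac{\left(-277\right) \left(\left(4 \cdot 5 - 39\right) - 22\right)}{-48661} = - 277 \left(\left(20 - 39\right) - 22\right) \left(- \frac{1}{48661}\right) = - 277 \left(-19 - 22\right) \left(- \frac{1}{48661}\right) = \left(-277\right) \left(-41\right) \left(- \frac{1}{48661}\right) = 11357 \left(- \frac{1}{48661}\right) = - \frac{11357}{48661}$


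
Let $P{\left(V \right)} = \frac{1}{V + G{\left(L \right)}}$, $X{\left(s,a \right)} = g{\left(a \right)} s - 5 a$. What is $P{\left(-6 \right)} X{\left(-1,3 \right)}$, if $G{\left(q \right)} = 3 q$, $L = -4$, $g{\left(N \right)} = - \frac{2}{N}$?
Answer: $\frac{43}{54} \approx 0.7963$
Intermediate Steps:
$X{\left(s,a \right)} = - 5 a - \frac{2 s}{a}$ ($X{\left(s,a \right)} = - \frac{2}{a} s - 5 a = - \frac{2 s}{a} - 5 a = - 5 a - \frac{2 s}{a}$)
$P{\left(V \right)} = \frac{1}{-12 + V}$ ($P{\left(V \right)} = \frac{1}{V + 3 \left(-4\right)} = \frac{1}{V - 12} = \frac{1}{-12 + V}$)
$P{\left(-6 \right)} X{\left(-1,3 \right)} = \frac{\left(-5\right) 3 - - \frac{2}{3}}{-12 - 6} = \frac{-15 - \left(-2\right) \frac{1}{3}}{-18} = - \frac{-15 + \frac{2}{3}}{18} = \left(- \frac{1}{18}\right) \left(- \frac{43}{3}\right) = \frac{43}{54}$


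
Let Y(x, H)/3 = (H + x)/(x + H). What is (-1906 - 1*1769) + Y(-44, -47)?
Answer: -3672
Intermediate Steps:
Y(x, H) = 3 (Y(x, H) = 3*((H + x)/(x + H)) = 3*((H + x)/(H + x)) = 3*1 = 3)
(-1906 - 1*1769) + Y(-44, -47) = (-1906 - 1*1769) + 3 = (-1906 - 1769) + 3 = -3675 + 3 = -3672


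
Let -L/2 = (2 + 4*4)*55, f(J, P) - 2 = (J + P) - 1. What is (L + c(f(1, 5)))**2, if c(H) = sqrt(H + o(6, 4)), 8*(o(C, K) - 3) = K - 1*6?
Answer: (3960 - sqrt(39))**2/4 ≈ 3.9080e+6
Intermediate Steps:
o(C, K) = 9/4 + K/8 (o(C, K) = 3 + (K - 1*6)/8 = 3 + (K - 6)/8 = 3 + (-6 + K)/8 = 3 + (-3/4 + K/8) = 9/4 + K/8)
f(J, P) = 1 + J + P (f(J, P) = 2 + ((J + P) - 1) = 2 + (-1 + J + P) = 1 + J + P)
c(H) = sqrt(11/4 + H) (c(H) = sqrt(H + (9/4 + (1/8)*4)) = sqrt(H + (9/4 + 1/2)) = sqrt(H + 11/4) = sqrt(11/4 + H))
L = -1980 (L = -2*(2 + 4*4)*55 = -2*(2 + 16)*55 = -36*55 = -2*990 = -1980)
(L + c(f(1, 5)))**2 = (-1980 + sqrt(11 + 4*(1 + 1 + 5))/2)**2 = (-1980 + sqrt(11 + 4*7)/2)**2 = (-1980 + sqrt(11 + 28)/2)**2 = (-1980 + sqrt(39)/2)**2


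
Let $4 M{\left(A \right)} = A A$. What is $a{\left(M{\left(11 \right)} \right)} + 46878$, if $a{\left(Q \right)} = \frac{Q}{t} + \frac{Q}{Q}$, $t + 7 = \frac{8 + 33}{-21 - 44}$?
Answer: $\frac{93000071}{1984} \approx 46875.0$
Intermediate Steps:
$M{\left(A \right)} = \frac{A^{2}}{4}$ ($M{\left(A \right)} = \frac{A A}{4} = \frac{A^{2}}{4}$)
$t = - \frac{496}{65}$ ($t = -7 + \frac{8 + 33}{-21 - 44} = -7 + \frac{41}{-65} = -7 + 41 \left(- \frac{1}{65}\right) = -7 - \frac{41}{65} = - \frac{496}{65} \approx -7.6308$)
$a{\left(Q \right)} = 1 - \frac{65 Q}{496}$ ($a{\left(Q \right)} = \frac{Q}{- \frac{496}{65}} + \frac{Q}{Q} = Q \left(- \frac{65}{496}\right) + 1 = - \frac{65 Q}{496} + 1 = 1 - \frac{65 Q}{496}$)
$a{\left(M{\left(11 \right)} \right)} + 46878 = \left(1 - \frac{65 \frac{11^{2}}{4}}{496}\right) + 46878 = \left(1 - \frac{65 \cdot \frac{1}{4} \cdot 121}{496}\right) + 46878 = \left(1 - \frac{7865}{1984}\right) + 46878 = - \frac{5881}{1984} + 46878 = \frac{93000071}{1984}$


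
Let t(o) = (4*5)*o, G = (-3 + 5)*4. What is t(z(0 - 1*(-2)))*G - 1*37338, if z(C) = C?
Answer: -37018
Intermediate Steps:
G = 8 (G = 2*4 = 8)
t(o) = 20*o
t(z(0 - 1*(-2)))*G - 1*37338 = (20*(0 - 1*(-2)))*8 - 1*37338 = (20*(0 + 2))*8 - 37338 = (20*2)*8 - 37338 = 40*8 - 37338 = 320 - 37338 = -37018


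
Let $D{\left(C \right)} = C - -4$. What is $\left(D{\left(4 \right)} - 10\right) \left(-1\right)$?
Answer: $2$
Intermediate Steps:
$D{\left(C \right)} = 4 + C$ ($D{\left(C \right)} = C + 4 = 4 + C$)
$\left(D{\left(4 \right)} - 10\right) \left(-1\right) = \left(\left(4 + 4\right) - 10\right) \left(-1\right) = \left(8 - 10\right) \left(-1\right) = \left(-2\right) \left(-1\right) = 2$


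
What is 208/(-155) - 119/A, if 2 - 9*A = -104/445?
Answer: -10582711/22010 ≈ -480.81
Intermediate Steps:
A = 994/4005 (A = 2/9 - (-104)/(9*445) = 2/9 - 1/9*(-104/445) = 2/9 + 104/4005 = 994/4005 ≈ 0.24819)
208/(-155) - 119/A = 208/(-155) - 119/994/4005 = 208*(-1/155) - 119*4005/994 = -208/155 - 68085/142 = -10582711/22010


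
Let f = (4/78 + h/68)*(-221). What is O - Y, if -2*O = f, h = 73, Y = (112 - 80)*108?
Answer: -79961/24 ≈ -3331.7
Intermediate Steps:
Y = 3456 (Y = 32*108 = 3456)
f = -2983/12 (f = (4/78 + 73/68)*(-221) = (4*(1/78) + 73*(1/68))*(-221) = (2/39 + 73/68)*(-221) = (2983/2652)*(-221) = -2983/12 ≈ -248.58)
O = 2983/24 (O = -½*(-2983/12) = 2983/24 ≈ 124.29)
O - Y = 2983/24 - 1*3456 = 2983/24 - 3456 = -79961/24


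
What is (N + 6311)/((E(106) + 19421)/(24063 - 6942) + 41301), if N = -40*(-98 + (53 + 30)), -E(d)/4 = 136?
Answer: 269529/1610782 ≈ 0.16733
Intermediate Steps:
E(d) = -544 (E(d) = -4*136 = -544)
N = 600 (N = -40*(-98 + 83) = -40*(-15) = 600)
(N + 6311)/((E(106) + 19421)/(24063 - 6942) + 41301) = (600 + 6311)/((-544 + 19421)/(24063 - 6942) + 41301) = 6911/(18877/17121 + 41301) = 6911/(18877*(1/17121) + 41301) = 6911/(43/39 + 41301) = 6911/(1610782/39) = 6911*(39/1610782) = 269529/1610782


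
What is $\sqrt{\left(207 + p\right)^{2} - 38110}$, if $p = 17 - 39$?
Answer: $i \sqrt{3885} \approx 62.33 i$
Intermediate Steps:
$p = -22$
$\sqrt{\left(207 + p\right)^{2} - 38110} = \sqrt{\left(207 - 22\right)^{2} - 38110} = \sqrt{185^{2} - 38110} = \sqrt{34225 - 38110} = \sqrt{-3885} = i \sqrt{3885}$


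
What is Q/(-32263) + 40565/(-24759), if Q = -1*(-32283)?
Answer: -301149056/114114231 ≈ -2.6390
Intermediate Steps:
Q = 32283
Q/(-32263) + 40565/(-24759) = 32283/(-32263) + 40565/(-24759) = 32283*(-1/32263) + 40565*(-1/24759) = -32283/32263 - 5795/3537 = -301149056/114114231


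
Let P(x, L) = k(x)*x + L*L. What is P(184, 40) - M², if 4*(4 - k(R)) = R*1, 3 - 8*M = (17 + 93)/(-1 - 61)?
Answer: -23557401/3844 ≈ -6128.4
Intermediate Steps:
M = 37/62 (M = 3/8 - (17 + 93)/(8*(-1 - 61)) = 3/8 - 55/(4*(-62)) = 3/8 - 55*(-1)/(4*62) = 3/8 - ⅛*(-55/31) = 3/8 + 55/248 = 37/62 ≈ 0.59677)
k(R) = 4 - R/4
P(x, L) = L² + x*(4 - x/4) (P(x, L) = (4 - x/4)*x + L*L = x*(4 - x/4) + L² = L² + x*(4 - x/4))
P(184, 40) - M² = (40² - ¼*184*(-16 + 184)) - (37/62)² = (1600 - ¼*184*168) - 1*1369/3844 = (1600 - 7728) - 1369/3844 = -6128 - 1369/3844 = -23557401/3844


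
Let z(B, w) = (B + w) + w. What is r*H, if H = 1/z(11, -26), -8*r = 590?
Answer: 295/164 ≈ 1.7988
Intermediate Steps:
r = -295/4 (r = -⅛*590 = -295/4 ≈ -73.750)
z(B, w) = B + 2*w
H = -1/41 (H = 1/(11 + 2*(-26)) = 1/(11 - 52) = 1/(-41) = -1/41 ≈ -0.024390)
r*H = -295/4*(-1/41) = 295/164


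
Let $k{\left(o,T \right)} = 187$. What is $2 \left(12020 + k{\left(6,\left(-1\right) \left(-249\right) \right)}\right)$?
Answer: $24414$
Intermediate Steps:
$2 \left(12020 + k{\left(6,\left(-1\right) \left(-249\right) \right)}\right) = 2 \left(12020 + 187\right) = 2 \cdot 12207 = 24414$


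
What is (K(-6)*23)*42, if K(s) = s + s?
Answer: -11592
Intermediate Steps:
K(s) = 2*s
(K(-6)*23)*42 = ((2*(-6))*23)*42 = -12*23*42 = -276*42 = -11592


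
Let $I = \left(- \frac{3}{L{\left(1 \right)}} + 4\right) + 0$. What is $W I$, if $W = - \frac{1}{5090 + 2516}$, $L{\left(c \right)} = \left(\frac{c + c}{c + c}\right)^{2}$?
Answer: $- \frac{1}{7606} \approx -0.00013148$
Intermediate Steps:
$L{\left(c \right)} = 1$ ($L{\left(c \right)} = \left(\frac{2 c}{2 c}\right)^{2} = \left(2 c \frac{1}{2 c}\right)^{2} = 1^{2} = 1$)
$W = - \frac{1}{7606} \approx -0.00013148$
$I = 1$ ($I = \left(- \frac{3}{1} + 4\right) + 0 = \left(\left(-3\right) 1 + 4\right) + 0 = \left(-3 + 4\right) + 0 = 1 + 0 = 1$)
$W I = \left(- \frac{1}{7606}\right) 1 = - \frac{1}{7606}$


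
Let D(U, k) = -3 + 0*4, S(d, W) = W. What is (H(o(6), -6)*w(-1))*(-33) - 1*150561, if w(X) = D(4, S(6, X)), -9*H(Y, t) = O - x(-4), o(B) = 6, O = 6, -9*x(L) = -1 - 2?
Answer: -451870/3 ≈ -1.5062e+5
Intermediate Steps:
x(L) = ⅓ (x(L) = -(-1 - 2)/9 = -⅑*(-3) = ⅓)
H(Y, t) = -17/27 (H(Y, t) = -(6 - 1*⅓)/9 = -(6 - ⅓)/9 = -⅑*17/3 = -17/27)
D(U, k) = -3 (D(U, k) = -3 + 0 = -3)
w(X) = -3
(H(o(6), -6)*w(-1))*(-33) - 1*150561 = -17/27*(-3)*(-33) - 1*150561 = (17/9)*(-33) - 150561 = -187/3 - 150561 = -451870/3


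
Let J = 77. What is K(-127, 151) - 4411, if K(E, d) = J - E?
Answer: -4207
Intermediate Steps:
K(E, d) = 77 - E
K(-127, 151) - 4411 = (77 - 1*(-127)) - 4411 = (77 + 127) - 4411 = 204 - 4411 = -4207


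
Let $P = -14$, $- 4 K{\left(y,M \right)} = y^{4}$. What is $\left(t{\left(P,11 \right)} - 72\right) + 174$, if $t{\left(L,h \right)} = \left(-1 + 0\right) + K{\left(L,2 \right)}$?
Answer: $-9503$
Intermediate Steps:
$K{\left(y,M \right)} = - \frac{y^{4}}{4}$
$t{\left(L,h \right)} = -1 - \frac{L^{4}}{4}$ ($t{\left(L,h \right)} = \left(-1 + 0\right) - \frac{L^{4}}{4} = -1 - \frac{L^{4}}{4}$)
$\left(t{\left(P,11 \right)} - 72\right) + 174 = \left(\left(-1 - \frac{\left(-14\right)^{4}}{4}\right) - 72\right) + 174 = \left(\left(-1 - 9604\right) - 72\right) + 174 = \left(-9605 - 72\right) + 174 = -9677 + 174 = -9503$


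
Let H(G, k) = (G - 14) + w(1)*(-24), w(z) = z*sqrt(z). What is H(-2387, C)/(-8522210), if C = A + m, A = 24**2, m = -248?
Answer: 485/1704442 ≈ 0.00028455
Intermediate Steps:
w(z) = z**(3/2)
A = 576
C = 328 (C = 576 - 248 = 328)
H(G, k) = -38 + G (H(G, k) = (G - 14) + 1**(3/2)*(-24) = (-14 + G) + 1*(-24) = (-14 + G) - 24 = -38 + G)
H(-2387, C)/(-8522210) = (-38 - 2387)/(-8522210) = -2425*(-1/8522210) = 485/1704442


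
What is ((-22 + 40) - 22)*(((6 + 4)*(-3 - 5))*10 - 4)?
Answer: 3216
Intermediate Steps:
((-22 + 40) - 22)*(((6 + 4)*(-3 - 5))*10 - 4) = (18 - 22)*((10*(-8))*10 - 4) = -4*(-80*10 - 4) = -4*(-800 - 4) = -4*(-804) = 3216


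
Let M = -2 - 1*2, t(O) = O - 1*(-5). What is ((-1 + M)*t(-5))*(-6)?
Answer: 0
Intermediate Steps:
t(O) = 5 + O (t(O) = O + 5 = 5 + O)
M = -4 (M = -2 - 2 = -4)
((-1 + M)*t(-5))*(-6) = ((-1 - 4)*(5 - 5))*(-6) = -5*0*(-6) = 0*(-6) = 0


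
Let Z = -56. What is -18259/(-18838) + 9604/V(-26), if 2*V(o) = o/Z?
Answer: 10131765879/244894 ≈ 41372.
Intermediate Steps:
V(o) = -o/112 (V(o) = (o/(-56))/2 = (o*(-1/56))/2 = (-o/56)/2 = -o/112)
-18259/(-18838) + 9604/V(-26) = -18259/(-18838) + 9604/((-1/112*(-26))) = -18259*(-1/18838) + 9604/(13/56) = 18259/18838 + 9604*(56/13) = 18259/18838 + 537824/13 = 10131765879/244894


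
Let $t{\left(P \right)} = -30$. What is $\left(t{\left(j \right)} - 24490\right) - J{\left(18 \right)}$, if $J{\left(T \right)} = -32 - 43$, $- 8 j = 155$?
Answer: $-24445$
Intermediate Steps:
$j = - \frac{155}{8}$ ($j = \left(- \frac{1}{8}\right) 155 = - \frac{155}{8} \approx -19.375$)
$J{\left(T \right)} = -75$
$\left(t{\left(j \right)} - 24490\right) - J{\left(18 \right)} = \left(-30 - 24490\right) - -75 = -24520 + 75 = -24445$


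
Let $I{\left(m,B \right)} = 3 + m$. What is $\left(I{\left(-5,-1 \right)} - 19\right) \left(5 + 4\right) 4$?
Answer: $-756$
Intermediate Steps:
$\left(I{\left(-5,-1 \right)} - 19\right) \left(5 + 4\right) 4 = \left(\left(3 - 5\right) - 19\right) \left(5 + 4\right) 4 = \left(-2 - 19\right) 9 \cdot 4 = \left(-21\right) 36 = -756$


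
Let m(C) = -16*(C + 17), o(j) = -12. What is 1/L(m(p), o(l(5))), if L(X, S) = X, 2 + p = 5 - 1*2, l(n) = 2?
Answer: -1/288 ≈ -0.0034722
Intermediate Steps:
p = 1 (p = -2 + (5 - 1*2) = -2 + (5 - 2) = -2 + 3 = 1)
m(C) = -272 - 16*C (m(C) = -16*(17 + C) = -272 - 16*C)
1/L(m(p), o(l(5))) = 1/(-272 - 16*1) = 1/(-272 - 16) = 1/(-288) = -1/288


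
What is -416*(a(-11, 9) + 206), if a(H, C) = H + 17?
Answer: -88192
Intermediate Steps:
a(H, C) = 17 + H
-416*(a(-11, 9) + 206) = -416*((17 - 11) + 206) = -416*(6 + 206) = -416*212 = -1*88192 = -88192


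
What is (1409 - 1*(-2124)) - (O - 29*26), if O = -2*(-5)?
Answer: 4277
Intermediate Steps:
O = 10
(1409 - 1*(-2124)) - (O - 29*26) = (1409 - 1*(-2124)) - (10 - 29*26) = (1409 + 2124) - (10 - 754) = 3533 - 1*(-744) = 3533 + 744 = 4277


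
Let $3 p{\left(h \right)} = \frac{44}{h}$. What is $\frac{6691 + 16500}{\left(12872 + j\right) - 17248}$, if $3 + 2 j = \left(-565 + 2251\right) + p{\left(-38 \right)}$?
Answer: $- \frac{377682}{57565} \approx -6.561$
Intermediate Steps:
$p{\left(h \right)} = \frac{44}{3 h}$ ($p{\left(h \right)} = \frac{44 \frac{1}{h}}{3} = \frac{44}{3 h}$)
$j = \frac{95909}{114}$ ($j = - \frac{3}{2} + \frac{\left(-565 + 2251\right) + \frac{44}{3 \left(-38\right)}}{2} = - \frac{3}{2} + \frac{1686 + \frac{44}{3} \left(- \frac{1}{38}\right)}{2} = - \frac{3}{2} + \frac{1686 - \frac{22}{57}}{2} = - \frac{3}{2} + \frac{1}{2} \cdot \frac{96080}{57} = - \frac{3}{2} + \frac{48040}{57} = \frac{95909}{114} \approx 841.31$)
$\frac{6691 + 16500}{\left(12872 + j\right) - 17248} = \frac{6691 + 16500}{\left(12872 + \frac{95909}{114}\right) - 17248} = \frac{23191}{\frac{1563317}{114} - 17248} = \frac{23191}{- \frac{402955}{114}} = 23191 \left(- \frac{114}{402955}\right) = - \frac{377682}{57565}$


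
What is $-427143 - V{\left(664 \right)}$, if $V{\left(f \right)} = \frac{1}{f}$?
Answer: $- \frac{283622953}{664} \approx -4.2714 \cdot 10^{5}$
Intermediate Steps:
$-427143 - V{\left(664 \right)} = -427143 - \frac{1}{664} = - \frac{283622953}{664}$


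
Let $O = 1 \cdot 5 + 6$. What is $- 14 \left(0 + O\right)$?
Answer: $-154$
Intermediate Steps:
$O = 11$ ($O = 5 + 6 = 11$)
$- 14 \left(0 + O\right) = - 14 \left(0 + 11\right) = \left(-14\right) 11 = -154$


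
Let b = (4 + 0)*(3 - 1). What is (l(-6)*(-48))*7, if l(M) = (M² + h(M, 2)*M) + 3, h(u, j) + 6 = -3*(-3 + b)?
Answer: -55440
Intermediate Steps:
b = 8 (b = 4*2 = 8)
h(u, j) = -21 (h(u, j) = -6 - 3*(-3 + 8) = -6 - 3*5 = -6 - 15 = -21)
l(M) = 3 + M² - 21*M (l(M) = (M² - 21*M) + 3 = 3 + M² - 21*M)
(l(-6)*(-48))*7 = ((3 + (-6)² - 21*(-6))*(-48))*7 = ((3 + 36 + 126)*(-48))*7 = (165*(-48))*7 = -7920*7 = -55440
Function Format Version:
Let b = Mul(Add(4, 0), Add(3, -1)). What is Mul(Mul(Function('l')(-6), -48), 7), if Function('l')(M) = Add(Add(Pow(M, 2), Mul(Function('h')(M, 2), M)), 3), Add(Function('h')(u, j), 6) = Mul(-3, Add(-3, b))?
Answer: -55440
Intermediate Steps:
b = 8 (b = Mul(4, 2) = 8)
Function('h')(u, j) = -21 (Function('h')(u, j) = Add(-6, Mul(-3, Add(-3, 8))) = Add(-6, Mul(-3, 5)) = Add(-6, -15) = -21)
Function('l')(M) = Add(3, Pow(M, 2), Mul(-21, M)) (Function('l')(M) = Add(Add(Pow(M, 2), Mul(-21, M)), 3) = Add(3, Pow(M, 2), Mul(-21, M)))
Mul(Mul(Function('l')(-6), -48), 7) = Mul(Mul(Add(3, Pow(-6, 2), Mul(-21, -6)), -48), 7) = Mul(Mul(Add(3, 36, 126), -48), 7) = Mul(Mul(165, -48), 7) = Mul(-7920, 7) = -55440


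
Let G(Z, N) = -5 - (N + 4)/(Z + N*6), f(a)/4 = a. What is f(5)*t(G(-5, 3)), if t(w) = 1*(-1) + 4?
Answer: 60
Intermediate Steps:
f(a) = 4*a
G(Z, N) = -5 - (4 + N)/(Z + 6*N)
t(w) = 3 (t(w) = -1 + 4 = 3)
f(5)*t(G(-5, 3)) = (4*5)*3 = 20*3 = 60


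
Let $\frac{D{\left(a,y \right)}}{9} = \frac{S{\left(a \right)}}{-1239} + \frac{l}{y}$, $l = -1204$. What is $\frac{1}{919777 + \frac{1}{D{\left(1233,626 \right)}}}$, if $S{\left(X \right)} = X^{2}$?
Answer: $\frac{1429789005}{1315087041522616} \approx 1.0872 \cdot 10^{-6}$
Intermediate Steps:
$D{\left(a,y \right)} = - \frac{10836}{y} - \frac{3 a^{2}}{413}$ ($D{\left(a,y \right)} = 9 \left(\frac{a^{2}}{-1239} - \frac{1204}{y}\right) = 9 \left(a^{2} \left(- \frac{1}{1239}\right) - \frac{1204}{y}\right) = 9 \left(- \frac{a^{2}}{1239} - \frac{1204}{y}\right) = 9 \left(- \frac{1204}{y} - \frac{a^{2}}{1239}\right) = - \frac{10836}{y} - \frac{3 a^{2}}{413}$)
$\frac{1}{919777 + \frac{1}{D{\left(1233,626 \right)}}} = \frac{1}{919777 + \frac{1}{- \frac{10836}{626} - \frac{3 \cdot 1233^{2}}{413}}} = \frac{1}{919777 + \frac{1}{\left(-10836\right) \frac{1}{626} - \frac{4560867}{413}}} = \frac{1}{919777 + \frac{1}{- \frac{5418}{313} - \frac{4560867}{413}}} = \frac{1}{919777 + \frac{1}{- \frac{1429789005}{129269}}} = \frac{1}{919777 - \frac{129269}{1429789005}} = \frac{1}{\frac{1315087041522616}{1429789005}} = \frac{1429789005}{1315087041522616}$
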